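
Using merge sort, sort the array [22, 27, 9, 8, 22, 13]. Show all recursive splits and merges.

Merge sort trace:

Split: [22, 27, 9, 8, 22, 13] -> [22, 27, 9] and [8, 22, 13]
  Split: [22, 27, 9] -> [22] and [27, 9]
    Split: [27, 9] -> [27] and [9]
    Merge: [27] + [9] -> [9, 27]
  Merge: [22] + [9, 27] -> [9, 22, 27]
  Split: [8, 22, 13] -> [8] and [22, 13]
    Split: [22, 13] -> [22] and [13]
    Merge: [22] + [13] -> [13, 22]
  Merge: [8] + [13, 22] -> [8, 13, 22]
Merge: [9, 22, 27] + [8, 13, 22] -> [8, 9, 13, 22, 22, 27]

Final sorted array: [8, 9, 13, 22, 22, 27]

The merge sort proceeds by recursively splitting the array and merging sorted halves.
After all merges, the sorted array is [8, 9, 13, 22, 22, 27].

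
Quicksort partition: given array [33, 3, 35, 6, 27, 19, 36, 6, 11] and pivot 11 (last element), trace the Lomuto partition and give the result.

Lomuto partition with pivot = 11:

Initial array: [33, 3, 35, 6, 27, 19, 36, 6, 11]

arr[0]=33 > 11: no swap
arr[1]=3 <= 11: swap with position 0, array becomes [3, 33, 35, 6, 27, 19, 36, 6, 11]
arr[2]=35 > 11: no swap
arr[3]=6 <= 11: swap with position 1, array becomes [3, 6, 35, 33, 27, 19, 36, 6, 11]
arr[4]=27 > 11: no swap
arr[5]=19 > 11: no swap
arr[6]=36 > 11: no swap
arr[7]=6 <= 11: swap with position 2, array becomes [3, 6, 6, 33, 27, 19, 36, 35, 11]

Place pivot at position 3: [3, 6, 6, 11, 27, 19, 36, 35, 33]
Pivot position: 3

After partitioning with pivot 11, the array becomes [3, 6, 6, 11, 27, 19, 36, 35, 33]. The pivot is placed at index 3. All elements to the left of the pivot are <= 11, and all elements to the right are > 11.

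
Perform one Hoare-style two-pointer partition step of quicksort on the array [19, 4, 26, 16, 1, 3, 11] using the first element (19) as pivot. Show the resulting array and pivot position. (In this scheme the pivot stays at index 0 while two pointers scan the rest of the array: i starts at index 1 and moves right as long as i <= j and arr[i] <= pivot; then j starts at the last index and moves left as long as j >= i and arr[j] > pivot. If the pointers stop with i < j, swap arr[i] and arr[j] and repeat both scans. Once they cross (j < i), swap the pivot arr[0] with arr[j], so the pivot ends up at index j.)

Hoare-style two-pointer partition with pivot = 19:

Initial array: [19, 4, 26, 16, 1, 3, 11]

Pointers start at i = 1, j = 6.
i stops at index 2 (arr[2]=26 > 19), j stops at index 6 (arr[6]=11 <= 19): swap arr[2] and arr[6], array becomes [19, 4, 11, 16, 1, 3, 26]
i ends at 6, j ends at 5: the pointers have crossed (j < i), so scanning stops.

Swap pivot arr[0] with arr[5] to place pivot at position 5: [3, 4, 11, 16, 1, 19, 26]
Pivot position: 5

After partitioning with pivot 19, the array becomes [3, 4, 11, 16, 1, 19, 26]. The pivot is placed at index 5. All elements to the left of the pivot are <= 19, and all elements to the right are > 19.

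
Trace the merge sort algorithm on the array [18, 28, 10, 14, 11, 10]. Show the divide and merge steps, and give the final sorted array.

Merge sort trace:

Split: [18, 28, 10, 14, 11, 10] -> [18, 28, 10] and [14, 11, 10]
  Split: [18, 28, 10] -> [18] and [28, 10]
    Split: [28, 10] -> [28] and [10]
    Merge: [28] + [10] -> [10, 28]
  Merge: [18] + [10, 28] -> [10, 18, 28]
  Split: [14, 11, 10] -> [14] and [11, 10]
    Split: [11, 10] -> [11] and [10]
    Merge: [11] + [10] -> [10, 11]
  Merge: [14] + [10, 11] -> [10, 11, 14]
Merge: [10, 18, 28] + [10, 11, 14] -> [10, 10, 11, 14, 18, 28]

Final sorted array: [10, 10, 11, 14, 18, 28]

The merge sort proceeds by recursively splitting the array and merging sorted halves.
After all merges, the sorted array is [10, 10, 11, 14, 18, 28].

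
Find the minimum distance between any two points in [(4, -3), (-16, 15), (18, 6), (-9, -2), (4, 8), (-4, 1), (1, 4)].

Computing all pairwise distances among 7 points:

d((4, -3), (-16, 15)) = 26.9072
d((4, -3), (18, 6)) = 16.6433
d((4, -3), (-9, -2)) = 13.0384
d((4, -3), (4, 8)) = 11.0
d((4, -3), (-4, 1)) = 8.9443
d((4, -3), (1, 4)) = 7.6158
d((-16, 15), (18, 6)) = 35.171
d((-16, 15), (-9, -2)) = 18.3848
d((-16, 15), (4, 8)) = 21.1896
d((-16, 15), (-4, 1)) = 18.4391
d((-16, 15), (1, 4)) = 20.2485
d((18, 6), (-9, -2)) = 28.1603
d((18, 6), (4, 8)) = 14.1421
d((18, 6), (-4, 1)) = 22.561
d((18, 6), (1, 4)) = 17.1172
d((-9, -2), (4, 8)) = 16.4012
d((-9, -2), (-4, 1)) = 5.831
d((-9, -2), (1, 4)) = 11.6619
d((4, 8), (-4, 1)) = 10.6301
d((4, 8), (1, 4)) = 5.0 <-- minimum
d((-4, 1), (1, 4)) = 5.831

Closest pair: (4, 8) and (1, 4) with distance 5.0

The closest pair is (4, 8) and (1, 4) with Euclidean distance 5.0. For 7 points, brute-force pairwise comparison is shown above. For large n, the divide-and-conquer algorithm (sort by x, recurse on halves, check the dividing strip) achieves O(n log n).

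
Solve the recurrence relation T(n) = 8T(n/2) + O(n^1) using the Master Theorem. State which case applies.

Master Theorem for T(n) = 8T(n/2) + O(n^1):

a = 8, b = 2, c = 1
log_b(a) = log_2(8) = 3.0000

Case 1: c = 1 < log_2(8) = 3.0000
T(n) = O(n^(log_2 8)) = O(n^3)

For T(n) = 8T(n/2) + O(n^1): log_2(8) = 3.0000. This is Case 1 of the Master Theorem (c < log_b(a), work dominated by leaves), giving O(n^3).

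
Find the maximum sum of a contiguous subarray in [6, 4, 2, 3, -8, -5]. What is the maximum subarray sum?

Using Kadane's algorithm on [6, 4, 2, 3, -8, -5]:

Scanning through the array:
Position 1 (value 4): max_ending_here = 10, max_so_far = 10
Position 2 (value 2): max_ending_here = 12, max_so_far = 12
Position 3 (value 3): max_ending_here = 15, max_so_far = 15
Position 4 (value -8): max_ending_here = 7, max_so_far = 15
Position 5 (value -5): max_ending_here = 2, max_so_far = 15

Maximum subarray: [6, 4, 2, 3]
Maximum sum: 15

The maximum subarray is [6, 4, 2, 3] with sum 15. This subarray runs from index 0 to index 3.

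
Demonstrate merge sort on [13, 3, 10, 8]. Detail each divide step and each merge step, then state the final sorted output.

Merge sort trace:

Split: [13, 3, 10, 8] -> [13, 3] and [10, 8]
  Split: [13, 3] -> [13] and [3]
  Merge: [13] + [3] -> [3, 13]
  Split: [10, 8] -> [10] and [8]
  Merge: [10] + [8] -> [8, 10]
Merge: [3, 13] + [8, 10] -> [3, 8, 10, 13]

Final sorted array: [3, 8, 10, 13]

The merge sort proceeds by recursively splitting the array and merging sorted halves.
After all merges, the sorted array is [3, 8, 10, 13].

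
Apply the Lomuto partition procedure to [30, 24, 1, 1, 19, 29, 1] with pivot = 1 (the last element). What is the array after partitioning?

Lomuto partition with pivot = 1:

Initial array: [30, 24, 1, 1, 19, 29, 1]

arr[0]=30 > 1: no swap
arr[1]=24 > 1: no swap
arr[2]=1 <= 1: swap with position 0, array becomes [1, 24, 30, 1, 19, 29, 1]
arr[3]=1 <= 1: swap with position 1, array becomes [1, 1, 30, 24, 19, 29, 1]
arr[4]=19 > 1: no swap
arr[5]=29 > 1: no swap

Place pivot at position 2: [1, 1, 1, 24, 19, 29, 30]
Pivot position: 2

After partitioning with pivot 1, the array becomes [1, 1, 1, 24, 19, 29, 30]. The pivot is placed at index 2. All elements to the left of the pivot are <= 1, and all elements to the right are > 1.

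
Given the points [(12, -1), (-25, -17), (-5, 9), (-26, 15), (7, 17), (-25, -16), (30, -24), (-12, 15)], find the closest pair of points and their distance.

Computing all pairwise distances among 8 points:

d((12, -1), (-25, -17)) = 40.3113
d((12, -1), (-5, 9)) = 19.7231
d((12, -1), (-26, 15)) = 41.2311
d((12, -1), (7, 17)) = 18.6815
d((12, -1), (-25, -16)) = 39.9249
d((12, -1), (30, -24)) = 29.2062
d((12, -1), (-12, 15)) = 28.8444
d((-25, -17), (-5, 9)) = 32.8024
d((-25, -17), (-26, 15)) = 32.0156
d((-25, -17), (7, 17)) = 46.6905
d((-25, -17), (-25, -16)) = 1.0 <-- minimum
d((-25, -17), (30, -24)) = 55.4437
d((-25, -17), (-12, 15)) = 34.5398
d((-5, 9), (-26, 15)) = 21.8403
d((-5, 9), (7, 17)) = 14.4222
d((-5, 9), (-25, -16)) = 32.0156
d((-5, 9), (30, -24)) = 48.1041
d((-5, 9), (-12, 15)) = 9.2195
d((-26, 15), (7, 17)) = 33.0606
d((-26, 15), (-25, -16)) = 31.0161
d((-26, 15), (30, -24)) = 68.2422
d((-26, 15), (-12, 15)) = 14.0
d((7, 17), (-25, -16)) = 45.9674
d((7, 17), (30, -24)) = 47.0106
d((7, 17), (-12, 15)) = 19.105
d((-25, -16), (30, -24)) = 55.5788
d((-25, -16), (-12, 15)) = 33.6155
d((30, -24), (-12, 15)) = 57.3149

Closest pair: (-25, -17) and (-25, -16) with distance 1.0

The closest pair is (-25, -17) and (-25, -16) with Euclidean distance 1.0. For 8 points, brute-force pairwise comparison is shown above. For large n, the divide-and-conquer algorithm (sort by x, recurse on halves, check the dividing strip) achieves O(n log n).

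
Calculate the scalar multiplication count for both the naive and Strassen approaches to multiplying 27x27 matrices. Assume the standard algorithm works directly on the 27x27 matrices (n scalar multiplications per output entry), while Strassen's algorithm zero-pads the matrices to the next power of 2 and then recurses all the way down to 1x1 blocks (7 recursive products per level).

Matrix multiplication for 27x27 matrices:

Strassen's algorithm requires power-of-2 dimensions. Pad 27x27 to 32x32 (next power of 2).

Standard algorithm: 27^3 = 19683 multiplications
Strassen's algorithm: 7^(log2(32)) = 7^5 = 16807 multiplications
Savings: 19683 - 16807 = 2876 multiplications

Standard: 19683 multiplications (27^3). Strassen: 16807 multiplications (7^5, after padding to 32x32). Strassen reduces 8 recursive multiplications to 7 at each level.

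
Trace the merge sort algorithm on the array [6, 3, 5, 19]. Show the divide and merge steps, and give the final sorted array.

Merge sort trace:

Split: [6, 3, 5, 19] -> [6, 3] and [5, 19]
  Split: [6, 3] -> [6] and [3]
  Merge: [6] + [3] -> [3, 6]
  Split: [5, 19] -> [5] and [19]
  Merge: [5] + [19] -> [5, 19]
Merge: [3, 6] + [5, 19] -> [3, 5, 6, 19]

Final sorted array: [3, 5, 6, 19]

The merge sort proceeds by recursively splitting the array and merging sorted halves.
After all merges, the sorted array is [3, 5, 6, 19].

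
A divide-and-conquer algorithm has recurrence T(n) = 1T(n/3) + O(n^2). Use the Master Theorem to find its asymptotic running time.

Master Theorem for T(n) = 1T(n/3) + O(n^2):

a = 1, b = 3, c = 2
log_b(a) = log_3(1) = 0.0000

Case 3: c = 2 > log_3(1) = 0.0000
T(n) = O(n^2) = O(n^2)

For T(n) = 1T(n/3) + O(n^2): log_3(1) = 0.0000. This is Case 3 of the Master Theorem (c > log_b(a), work dominated by root), giving O(n^2).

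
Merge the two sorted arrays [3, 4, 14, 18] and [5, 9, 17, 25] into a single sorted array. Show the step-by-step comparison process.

Merging process:

Compare 3 vs 5: take 3 from left. Merged: [3]
Compare 4 vs 5: take 4 from left. Merged: [3, 4]
Compare 14 vs 5: take 5 from right. Merged: [3, 4, 5]
Compare 14 vs 9: take 9 from right. Merged: [3, 4, 5, 9]
Compare 14 vs 17: take 14 from left. Merged: [3, 4, 5, 9, 14]
Compare 18 vs 17: take 17 from right. Merged: [3, 4, 5, 9, 14, 17]
Compare 18 vs 25: take 18 from left. Merged: [3, 4, 5, 9, 14, 17, 18]
Append remaining from right: [25]. Merged: [3, 4, 5, 9, 14, 17, 18, 25]

Final merged array: [3, 4, 5, 9, 14, 17, 18, 25]
Total comparisons: 7

The merged array is [3, 4, 5, 9, 14, 17, 18, 25], requiring 7 comparisons. The merge step runs in O(n) time where n is the total number of elements.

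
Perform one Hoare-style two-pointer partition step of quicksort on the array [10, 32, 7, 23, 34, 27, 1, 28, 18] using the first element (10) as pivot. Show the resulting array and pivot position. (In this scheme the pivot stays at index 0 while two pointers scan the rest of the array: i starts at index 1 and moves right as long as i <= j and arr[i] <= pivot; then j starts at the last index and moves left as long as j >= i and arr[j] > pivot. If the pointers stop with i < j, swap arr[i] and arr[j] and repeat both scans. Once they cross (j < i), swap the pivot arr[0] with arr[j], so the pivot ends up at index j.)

Hoare-style two-pointer partition with pivot = 10:

Initial array: [10, 32, 7, 23, 34, 27, 1, 28, 18]

Pointers start at i = 1, j = 8.
i stops at index 1 (arr[1]=32 > 10), j stops at index 6 (arr[6]=1 <= 10): swap arr[1] and arr[6], array becomes [10, 1, 7, 23, 34, 27, 32, 28, 18]
i ends at 3, j ends at 2: the pointers have crossed (j < i), so scanning stops.

Swap pivot arr[0] with arr[2] to place pivot at position 2: [7, 1, 10, 23, 34, 27, 32, 28, 18]
Pivot position: 2

After partitioning with pivot 10, the array becomes [7, 1, 10, 23, 34, 27, 32, 28, 18]. The pivot is placed at index 2. All elements to the left of the pivot are <= 10, and all elements to the right are > 10.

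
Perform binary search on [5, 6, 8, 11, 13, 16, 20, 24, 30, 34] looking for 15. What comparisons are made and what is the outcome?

Binary search for 15 in [5, 6, 8, 11, 13, 16, 20, 24, 30, 34]:

lo=0, hi=9, mid=4, arr[mid]=13 -> 13 < 15, search right half
lo=5, hi=9, mid=7, arr[mid]=24 -> 24 > 15, search left half
lo=5, hi=6, mid=5, arr[mid]=16 -> 16 > 15, search left half
lo=5 > hi=4, target 15 not found

Binary search determines that 15 is not in the array after 3 comparisons. The search space was exhausted without finding the target.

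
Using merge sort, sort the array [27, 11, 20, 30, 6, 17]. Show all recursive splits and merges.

Merge sort trace:

Split: [27, 11, 20, 30, 6, 17] -> [27, 11, 20] and [30, 6, 17]
  Split: [27, 11, 20] -> [27] and [11, 20]
    Split: [11, 20] -> [11] and [20]
    Merge: [11] + [20] -> [11, 20]
  Merge: [27] + [11, 20] -> [11, 20, 27]
  Split: [30, 6, 17] -> [30] and [6, 17]
    Split: [6, 17] -> [6] and [17]
    Merge: [6] + [17] -> [6, 17]
  Merge: [30] + [6, 17] -> [6, 17, 30]
Merge: [11, 20, 27] + [6, 17, 30] -> [6, 11, 17, 20, 27, 30]

Final sorted array: [6, 11, 17, 20, 27, 30]

The merge sort proceeds by recursively splitting the array and merging sorted halves.
After all merges, the sorted array is [6, 11, 17, 20, 27, 30].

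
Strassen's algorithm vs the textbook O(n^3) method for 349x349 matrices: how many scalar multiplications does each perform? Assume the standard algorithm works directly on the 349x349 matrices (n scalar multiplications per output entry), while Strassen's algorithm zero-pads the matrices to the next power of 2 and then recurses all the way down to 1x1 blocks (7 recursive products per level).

Matrix multiplication for 349x349 matrices:

Strassen's algorithm requires power-of-2 dimensions. Pad 349x349 to 512x512 (next power of 2).

Standard algorithm: 349^3 = 42508549 multiplications
Strassen's algorithm: 7^(log2(512)) = 7^9 = 40353607 multiplications
Savings: 42508549 - 40353607 = 2154942 multiplications

Standard: 42508549 multiplications (349^3). Strassen: 40353607 multiplications (7^9, after padding to 512x512). Strassen reduces 8 recursive multiplications to 7 at each level.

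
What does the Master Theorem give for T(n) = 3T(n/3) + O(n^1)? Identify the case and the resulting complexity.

Master Theorem for T(n) = 3T(n/3) + O(n^1):

a = 3, b = 3, c = 1
log_b(a) = log_3(3) = 1.0000

Case 2: c = 1 = log_3(3) = 1.0000
T(n) = O(n^1 log n) = O(n log n)

For T(n) = 3T(n/3) + O(n^1): log_3(3) = 1.0000. This is Case 2 of the Master Theorem (c = log_b(a), equal work at all levels), giving O(n log n).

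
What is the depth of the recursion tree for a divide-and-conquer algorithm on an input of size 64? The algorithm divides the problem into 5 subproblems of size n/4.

For divide and conquer with division factor 4:

Problem sizes at each level:
Level 0: 64
Level 1: 16
Level 2: 4
Level 3: 1

The root is level 0 and the size-1 base case is level 3 (the tree spans levels 0 through 3, i.e. 4 levels counting the root), so the depth is the number of divisions: log_4(64) = 3

The recursion tree depth is log_4(64) = 3. At each level, the problem size is divided by 4, so it takes 3 divisions to reduce to a base case of size 1. The algorithm makes 5 recursive calls at each level.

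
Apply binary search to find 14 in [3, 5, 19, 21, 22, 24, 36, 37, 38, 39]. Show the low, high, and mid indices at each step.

Binary search for 14 in [3, 5, 19, 21, 22, 24, 36, 37, 38, 39]:

lo=0, hi=9, mid=4, arr[mid]=22 -> 22 > 14, search left half
lo=0, hi=3, mid=1, arr[mid]=5 -> 5 < 14, search right half
lo=2, hi=3, mid=2, arr[mid]=19 -> 19 > 14, search left half
lo=2 > hi=1, target 14 not found

Binary search determines that 14 is not in the array after 3 comparisons. The search space was exhausted without finding the target.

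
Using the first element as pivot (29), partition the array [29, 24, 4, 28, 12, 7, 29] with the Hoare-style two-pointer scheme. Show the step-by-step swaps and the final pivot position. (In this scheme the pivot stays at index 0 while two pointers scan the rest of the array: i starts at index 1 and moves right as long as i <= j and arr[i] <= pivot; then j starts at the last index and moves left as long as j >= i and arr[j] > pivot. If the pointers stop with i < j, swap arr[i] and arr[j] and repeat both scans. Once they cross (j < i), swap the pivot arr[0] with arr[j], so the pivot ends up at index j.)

Hoare-style two-pointer partition with pivot = 29:

Initial array: [29, 24, 4, 28, 12, 7, 29]

Pointers start at i = 1, j = 6.
i ends at 7, j ends at 6: the pointers have crossed (j < i), so scanning stops.

Swap pivot arr[0] with arr[6] to place pivot at position 6: [29, 24, 4, 28, 12, 7, 29]
Pivot position: 6

After partitioning with pivot 29, the array becomes [29, 24, 4, 28, 12, 7, 29]. The pivot is placed at index 6. All elements to the left of the pivot are <= 29, and all elements to the right are > 29.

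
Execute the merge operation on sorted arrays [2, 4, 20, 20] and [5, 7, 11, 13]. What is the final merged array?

Merging process:

Compare 2 vs 5: take 2 from left. Merged: [2]
Compare 4 vs 5: take 4 from left. Merged: [2, 4]
Compare 20 vs 5: take 5 from right. Merged: [2, 4, 5]
Compare 20 vs 7: take 7 from right. Merged: [2, 4, 5, 7]
Compare 20 vs 11: take 11 from right. Merged: [2, 4, 5, 7, 11]
Compare 20 vs 13: take 13 from right. Merged: [2, 4, 5, 7, 11, 13]
Append remaining from left: [20, 20]. Merged: [2, 4, 5, 7, 11, 13, 20, 20]

Final merged array: [2, 4, 5, 7, 11, 13, 20, 20]
Total comparisons: 6

The merged array is [2, 4, 5, 7, 11, 13, 20, 20], requiring 6 comparisons. The merge step runs in O(n) time where n is the total number of elements.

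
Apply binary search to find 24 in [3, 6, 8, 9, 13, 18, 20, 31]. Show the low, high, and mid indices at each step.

Binary search for 24 in [3, 6, 8, 9, 13, 18, 20, 31]:

lo=0, hi=7, mid=3, arr[mid]=9 -> 9 < 24, search right half
lo=4, hi=7, mid=5, arr[mid]=18 -> 18 < 24, search right half
lo=6, hi=7, mid=6, arr[mid]=20 -> 20 < 24, search right half
lo=7, hi=7, mid=7, arr[mid]=31 -> 31 > 24, search left half
lo=7 > hi=6, target 24 not found

Binary search determines that 24 is not in the array after 4 comparisons. The search space was exhausted without finding the target.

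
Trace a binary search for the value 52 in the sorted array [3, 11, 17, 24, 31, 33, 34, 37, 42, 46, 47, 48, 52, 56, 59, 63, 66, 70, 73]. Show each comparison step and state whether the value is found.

Binary search for 52 in [3, 11, 17, 24, 31, 33, 34, 37, 42, 46, 47, 48, 52, 56, 59, 63, 66, 70, 73]:

lo=0, hi=18, mid=9, arr[mid]=46 -> 46 < 52, search right half
lo=10, hi=18, mid=14, arr[mid]=59 -> 59 > 52, search left half
lo=10, hi=13, mid=11, arr[mid]=48 -> 48 < 52, search right half
lo=12, hi=13, mid=12, arr[mid]=52 -> Found target at index 12!

Binary search finds 52 at index 12 after 4 comparisons. The search repeatedly halves the search space by comparing with the middle element.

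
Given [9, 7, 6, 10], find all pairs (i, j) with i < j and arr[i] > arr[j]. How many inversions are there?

Finding inversions in [9, 7, 6, 10]:

(0, 1): arr[0]=9 > arr[1]=7
(0, 2): arr[0]=9 > arr[2]=6
(1, 2): arr[1]=7 > arr[2]=6

Total inversions: 3

The array has 3 inversion(s): (0,1), (0,2), (1,2). Each pair (i,j) satisfies i < j and arr[i] > arr[j].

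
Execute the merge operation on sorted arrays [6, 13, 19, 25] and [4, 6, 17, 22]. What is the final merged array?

Merging process:

Compare 6 vs 4: take 4 from right. Merged: [4]
Compare 6 vs 6: take 6 from left. Merged: [4, 6]
Compare 13 vs 6: take 6 from right. Merged: [4, 6, 6]
Compare 13 vs 17: take 13 from left. Merged: [4, 6, 6, 13]
Compare 19 vs 17: take 17 from right. Merged: [4, 6, 6, 13, 17]
Compare 19 vs 22: take 19 from left. Merged: [4, 6, 6, 13, 17, 19]
Compare 25 vs 22: take 22 from right. Merged: [4, 6, 6, 13, 17, 19, 22]
Append remaining from left: [25]. Merged: [4, 6, 6, 13, 17, 19, 22, 25]

Final merged array: [4, 6, 6, 13, 17, 19, 22, 25]
Total comparisons: 7

The merged array is [4, 6, 6, 13, 17, 19, 22, 25], requiring 7 comparisons. The merge step runs in O(n) time where n is the total number of elements.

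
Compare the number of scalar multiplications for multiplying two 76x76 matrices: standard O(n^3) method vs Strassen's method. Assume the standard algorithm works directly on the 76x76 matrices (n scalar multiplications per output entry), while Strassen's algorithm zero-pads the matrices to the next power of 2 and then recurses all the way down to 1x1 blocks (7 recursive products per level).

Matrix multiplication for 76x76 matrices:

Strassen's algorithm requires power-of-2 dimensions. Pad 76x76 to 128x128 (next power of 2).

Standard algorithm: 76^3 = 438976 multiplications
Strassen's algorithm: 7^(log2(128)) = 7^7 = 823543 multiplications
Difference: 438976 - 823543 = -384567 (Strassen uses MORE here due to padding overhead — for small or just-over-power-of-2 n, padding can outweigh the per-level savings)

Standard: 438976 multiplications (76^3). Strassen: 823543 multiplications (7^7, after padding to 128x128). Strassen reduces 8 recursive multiplications to 7 at each level.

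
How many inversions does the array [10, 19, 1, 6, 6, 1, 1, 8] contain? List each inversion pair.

Finding inversions in [10, 19, 1, 6, 6, 1, 1, 8]:

(0, 2): arr[0]=10 > arr[2]=1
(0, 3): arr[0]=10 > arr[3]=6
(0, 4): arr[0]=10 > arr[4]=6
(0, 5): arr[0]=10 > arr[5]=1
(0, 6): arr[0]=10 > arr[6]=1
(0, 7): arr[0]=10 > arr[7]=8
(1, 2): arr[1]=19 > arr[2]=1
(1, 3): arr[1]=19 > arr[3]=6
(1, 4): arr[1]=19 > arr[4]=6
(1, 5): arr[1]=19 > arr[5]=1
(1, 6): arr[1]=19 > arr[6]=1
(1, 7): arr[1]=19 > arr[7]=8
(3, 5): arr[3]=6 > arr[5]=1
(3, 6): arr[3]=6 > arr[6]=1
(4, 5): arr[4]=6 > arr[5]=1
(4, 6): arr[4]=6 > arr[6]=1

Total inversions: 16

The array has 16 inversion(s): (0,2), (0,3), (0,4), (0,5), (0,6), (0,7), (1,2), (1,3), (1,4), (1,5), (1,6), (1,7), (3,5), (3,6), (4,5), (4,6). Each pair (i,j) satisfies i < j and arr[i] > arr[j].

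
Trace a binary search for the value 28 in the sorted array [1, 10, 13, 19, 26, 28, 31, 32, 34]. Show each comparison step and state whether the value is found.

Binary search for 28 in [1, 10, 13, 19, 26, 28, 31, 32, 34]:

lo=0, hi=8, mid=4, arr[mid]=26 -> 26 < 28, search right half
lo=5, hi=8, mid=6, arr[mid]=31 -> 31 > 28, search left half
lo=5, hi=5, mid=5, arr[mid]=28 -> Found target at index 5!

Binary search finds 28 at index 5 after 3 comparisons. The search repeatedly halves the search space by comparing with the middle element.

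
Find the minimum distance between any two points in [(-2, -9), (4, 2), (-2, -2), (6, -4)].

Computing all pairwise distances among 4 points:

d((-2, -9), (4, 2)) = 12.53
d((-2, -9), (-2, -2)) = 7.0
d((-2, -9), (6, -4)) = 9.434
d((4, 2), (-2, -2)) = 7.2111
d((4, 2), (6, -4)) = 6.3246 <-- minimum
d((-2, -2), (6, -4)) = 8.2462

Closest pair: (4, 2) and (6, -4) with distance 6.3246

The closest pair is (4, 2) and (6, -4) with Euclidean distance 6.3246. For 4 points, brute-force pairwise comparison is shown above. For large n, the divide-and-conquer algorithm (sort by x, recurse on halves, check the dividing strip) achieves O(n log n).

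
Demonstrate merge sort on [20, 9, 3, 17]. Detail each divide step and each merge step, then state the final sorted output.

Merge sort trace:

Split: [20, 9, 3, 17] -> [20, 9] and [3, 17]
  Split: [20, 9] -> [20] and [9]
  Merge: [20] + [9] -> [9, 20]
  Split: [3, 17] -> [3] and [17]
  Merge: [3] + [17] -> [3, 17]
Merge: [9, 20] + [3, 17] -> [3, 9, 17, 20]

Final sorted array: [3, 9, 17, 20]

The merge sort proceeds by recursively splitting the array and merging sorted halves.
After all merges, the sorted array is [3, 9, 17, 20].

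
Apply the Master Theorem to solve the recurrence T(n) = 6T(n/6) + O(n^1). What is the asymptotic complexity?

Master Theorem for T(n) = 6T(n/6) + O(n^1):

a = 6, b = 6, c = 1
log_b(a) = log_6(6) = 1.0000

Case 2: c = 1 = log_6(6) = 1.0000
T(n) = O(n^1 log n) = O(n log n)

For T(n) = 6T(n/6) + O(n^1): log_6(6) = 1.0000. This is Case 2 of the Master Theorem (c = log_b(a), equal work at all levels), giving O(n log n).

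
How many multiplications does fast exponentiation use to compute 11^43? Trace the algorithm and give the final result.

Computing 11^43 by squaring (build up from 11^1; each line after the first costs one multiplication):

11^1 = 11
11^2 = (11^1)^2 = 11^2 = 121
11^4 = (11^2)^2 = 121^2 = 14641
11^5 = 11 * 11^4 = 11 * 14641 = 161051
11^10 = (11^5)^2 = 161051^2 = 25937424601
11^20 = (11^10)^2 = 25937424601^2 = 672749994932560009201
11^21 = 11 * 11^20 = 11 * 672749994932560009201 = 7400249944258160101211
11^42 = (11^21)^2 = 7400249944258160101211^2 = 54763699237492901685126120802225273763666521
11^43 = 11 * 11^42 = 11 * 54763699237492901685126120802225273763666521 = 602400691612421918536387328824478011400331731

Result: 602400691612421918536387328824478011400331731
Multiplications needed: 8 (8 lines after 11^1)

11^43 = 602400691612421918536387328824478011400331731. Using exponentiation by squaring, this requires 8 multiplications. The key idea: if the exponent is even, square the half-power; if odd, multiply by the base once.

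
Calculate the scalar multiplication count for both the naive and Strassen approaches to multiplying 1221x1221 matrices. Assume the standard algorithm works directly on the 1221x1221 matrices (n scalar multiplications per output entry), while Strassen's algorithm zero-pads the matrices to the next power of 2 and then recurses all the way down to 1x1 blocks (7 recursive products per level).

Matrix multiplication for 1221x1221 matrices:

Strassen's algorithm requires power-of-2 dimensions. Pad 1221x1221 to 2048x2048 (next power of 2).

Standard algorithm: 1221^3 = 1820316861 multiplications
Strassen's algorithm: 7^(log2(2048)) = 7^11 = 1977326743 multiplications
Difference: 1820316861 - 1977326743 = -157009882 (Strassen uses MORE here due to padding overhead — for small or just-over-power-of-2 n, padding can outweigh the per-level savings)

Standard: 1820316861 multiplications (1221^3). Strassen: 1977326743 multiplications (7^11, after padding to 2048x2048). Strassen reduces 8 recursive multiplications to 7 at each level.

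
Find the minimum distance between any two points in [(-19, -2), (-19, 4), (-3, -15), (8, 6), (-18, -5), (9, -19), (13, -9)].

Computing all pairwise distances among 7 points:

d((-19, -2), (-19, 4)) = 6.0
d((-19, -2), (-3, -15)) = 20.6155
d((-19, -2), (8, 6)) = 28.1603
d((-19, -2), (-18, -5)) = 3.1623 <-- minimum
d((-19, -2), (9, -19)) = 32.7567
d((-19, -2), (13, -9)) = 32.7567
d((-19, 4), (-3, -15)) = 24.8395
d((-19, 4), (8, 6)) = 27.074
d((-19, 4), (-18, -5)) = 9.0554
d((-19, 4), (9, -19)) = 36.2353
d((-19, 4), (13, -9)) = 34.5398
d((-3, -15), (8, 6)) = 23.7065
d((-3, -15), (-18, -5)) = 18.0278
d((-3, -15), (9, -19)) = 12.6491
d((-3, -15), (13, -9)) = 17.088
d((8, 6), (-18, -5)) = 28.2312
d((8, 6), (9, -19)) = 25.02
d((8, 6), (13, -9)) = 15.8114
d((-18, -5), (9, -19)) = 30.4138
d((-18, -5), (13, -9)) = 31.257
d((9, -19), (13, -9)) = 10.7703

Closest pair: (-19, -2) and (-18, -5) with distance 3.1623

The closest pair is (-19, -2) and (-18, -5) with Euclidean distance 3.1623. For 7 points, brute-force pairwise comparison is shown above. For large n, the divide-and-conquer algorithm (sort by x, recurse on halves, check the dividing strip) achieves O(n log n).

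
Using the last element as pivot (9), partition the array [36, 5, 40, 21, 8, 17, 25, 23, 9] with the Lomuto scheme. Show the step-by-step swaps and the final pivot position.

Lomuto partition with pivot = 9:

Initial array: [36, 5, 40, 21, 8, 17, 25, 23, 9]

arr[0]=36 > 9: no swap
arr[1]=5 <= 9: swap with position 0, array becomes [5, 36, 40, 21, 8, 17, 25, 23, 9]
arr[2]=40 > 9: no swap
arr[3]=21 > 9: no swap
arr[4]=8 <= 9: swap with position 1, array becomes [5, 8, 40, 21, 36, 17, 25, 23, 9]
arr[5]=17 > 9: no swap
arr[6]=25 > 9: no swap
arr[7]=23 > 9: no swap

Place pivot at position 2: [5, 8, 9, 21, 36, 17, 25, 23, 40]
Pivot position: 2

After partitioning with pivot 9, the array becomes [5, 8, 9, 21, 36, 17, 25, 23, 40]. The pivot is placed at index 2. All elements to the left of the pivot are <= 9, and all elements to the right are > 9.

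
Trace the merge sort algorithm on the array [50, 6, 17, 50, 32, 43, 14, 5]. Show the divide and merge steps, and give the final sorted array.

Merge sort trace:

Split: [50, 6, 17, 50, 32, 43, 14, 5] -> [50, 6, 17, 50] and [32, 43, 14, 5]
  Split: [50, 6, 17, 50] -> [50, 6] and [17, 50]
    Split: [50, 6] -> [50] and [6]
    Merge: [50] + [6] -> [6, 50]
    Split: [17, 50] -> [17] and [50]
    Merge: [17] + [50] -> [17, 50]
  Merge: [6, 50] + [17, 50] -> [6, 17, 50, 50]
  Split: [32, 43, 14, 5] -> [32, 43] and [14, 5]
    Split: [32, 43] -> [32] and [43]
    Merge: [32] + [43] -> [32, 43]
    Split: [14, 5] -> [14] and [5]
    Merge: [14] + [5] -> [5, 14]
  Merge: [32, 43] + [5, 14] -> [5, 14, 32, 43]
Merge: [6, 17, 50, 50] + [5, 14, 32, 43] -> [5, 6, 14, 17, 32, 43, 50, 50]

Final sorted array: [5, 6, 14, 17, 32, 43, 50, 50]

The merge sort proceeds by recursively splitting the array and merging sorted halves.
After all merges, the sorted array is [5, 6, 14, 17, 32, 43, 50, 50].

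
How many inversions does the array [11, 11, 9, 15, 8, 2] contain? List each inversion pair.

Finding inversions in [11, 11, 9, 15, 8, 2]:

(0, 2): arr[0]=11 > arr[2]=9
(0, 4): arr[0]=11 > arr[4]=8
(0, 5): arr[0]=11 > arr[5]=2
(1, 2): arr[1]=11 > arr[2]=9
(1, 4): arr[1]=11 > arr[4]=8
(1, 5): arr[1]=11 > arr[5]=2
(2, 4): arr[2]=9 > arr[4]=8
(2, 5): arr[2]=9 > arr[5]=2
(3, 4): arr[3]=15 > arr[4]=8
(3, 5): arr[3]=15 > arr[5]=2
(4, 5): arr[4]=8 > arr[5]=2

Total inversions: 11

The array has 11 inversion(s): (0,2), (0,4), (0,5), (1,2), (1,4), (1,5), (2,4), (2,5), (3,4), (3,5), (4,5). Each pair (i,j) satisfies i < j and arr[i] > arr[j].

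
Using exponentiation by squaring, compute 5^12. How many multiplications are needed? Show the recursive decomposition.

Computing 5^12 by squaring (build up from 5^1; each line after the first costs one multiplication):

5^1 = 5
5^2 = (5^1)^2 = 5^2 = 25
5^3 = 5 * 5^2 = 5 * 25 = 125
5^6 = (5^3)^2 = 125^2 = 15625
5^12 = (5^6)^2 = 15625^2 = 244140625

Result: 244140625
Multiplications needed: 4 (4 lines after 5^1)

5^12 = 244140625. Using exponentiation by squaring, this requires 4 multiplications. The key idea: if the exponent is even, square the half-power; if odd, multiply by the base once.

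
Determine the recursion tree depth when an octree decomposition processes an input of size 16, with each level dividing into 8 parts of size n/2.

For divide and conquer with division factor 2:

Problem sizes at each level:
Level 0: 16
Level 1: 8
Level 2: 4
Level 3: 2
Level 4: 1

The root is level 0 and the size-1 base case is level 4 (the tree spans levels 0 through 4, i.e. 5 levels counting the root), so the depth is the number of divisions: log_2(16) = 4

The recursion tree depth is log_2(16) = 4. At each level, the problem size is divided by 2, so it takes 4 divisions to reduce to a base case of size 1. The algorithm makes 8 recursive calls at each level.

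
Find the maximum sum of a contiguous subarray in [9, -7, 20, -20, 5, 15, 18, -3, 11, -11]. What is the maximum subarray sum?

Using Kadane's algorithm on [9, -7, 20, -20, 5, 15, 18, -3, 11, -11]:

Scanning through the array:
Position 1 (value -7): max_ending_here = 2, max_so_far = 9
Position 2 (value 20): max_ending_here = 22, max_so_far = 22
Position 3 (value -20): max_ending_here = 2, max_so_far = 22
Position 4 (value 5): max_ending_here = 7, max_so_far = 22
Position 5 (value 15): max_ending_here = 22, max_so_far = 22
Position 6 (value 18): max_ending_here = 40, max_so_far = 40
Position 7 (value -3): max_ending_here = 37, max_so_far = 40
Position 8 (value 11): max_ending_here = 48, max_so_far = 48
Position 9 (value -11): max_ending_here = 37, max_so_far = 48

Maximum subarray: [9, -7, 20, -20, 5, 15, 18, -3, 11]
Maximum sum: 48

The maximum subarray is [9, -7, 20, -20, 5, 15, 18, -3, 11] with sum 48. This subarray runs from index 0 to index 8.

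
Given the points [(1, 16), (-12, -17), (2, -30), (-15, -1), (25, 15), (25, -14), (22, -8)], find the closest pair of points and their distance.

Computing all pairwise distances among 7 points:

d((1, 16), (-12, -17)) = 35.4683
d((1, 16), (2, -30)) = 46.0109
d((1, 16), (-15, -1)) = 23.3452
d((1, 16), (25, 15)) = 24.0208
d((1, 16), (25, -14)) = 38.4187
d((1, 16), (22, -8)) = 31.8904
d((-12, -17), (2, -30)) = 19.105
d((-12, -17), (-15, -1)) = 16.2788
d((-12, -17), (25, 15)) = 48.9183
d((-12, -17), (25, -14)) = 37.1214
d((-12, -17), (22, -8)) = 35.171
d((2, -30), (-15, -1)) = 33.6155
d((2, -30), (25, 15)) = 50.5371
d((2, -30), (25, -14)) = 28.0179
d((2, -30), (22, -8)) = 29.7321
d((-15, -1), (25, 15)) = 43.0813
d((-15, -1), (25, -14)) = 42.0595
d((-15, -1), (22, -8)) = 37.6563
d((25, 15), (25, -14)) = 29.0
d((25, 15), (22, -8)) = 23.1948
d((25, -14), (22, -8)) = 6.7082 <-- minimum

Closest pair: (25, -14) and (22, -8) with distance 6.7082

The closest pair is (25, -14) and (22, -8) with Euclidean distance 6.7082. For 7 points, brute-force pairwise comparison is shown above. For large n, the divide-and-conquer algorithm (sort by x, recurse on halves, check the dividing strip) achieves O(n log n).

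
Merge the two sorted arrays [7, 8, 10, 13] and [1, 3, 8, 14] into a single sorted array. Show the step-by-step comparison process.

Merging process:

Compare 7 vs 1: take 1 from right. Merged: [1]
Compare 7 vs 3: take 3 from right. Merged: [1, 3]
Compare 7 vs 8: take 7 from left. Merged: [1, 3, 7]
Compare 8 vs 8: take 8 from left. Merged: [1, 3, 7, 8]
Compare 10 vs 8: take 8 from right. Merged: [1, 3, 7, 8, 8]
Compare 10 vs 14: take 10 from left. Merged: [1, 3, 7, 8, 8, 10]
Compare 13 vs 14: take 13 from left. Merged: [1, 3, 7, 8, 8, 10, 13]
Append remaining from right: [14]. Merged: [1, 3, 7, 8, 8, 10, 13, 14]

Final merged array: [1, 3, 7, 8, 8, 10, 13, 14]
Total comparisons: 7

The merged array is [1, 3, 7, 8, 8, 10, 13, 14], requiring 7 comparisons. The merge step runs in O(n) time where n is the total number of elements.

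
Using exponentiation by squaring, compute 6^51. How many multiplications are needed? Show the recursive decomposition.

Computing 6^51 by squaring (build up from 6^1; each line after the first costs one multiplication):

6^1 = 6
6^2 = (6^1)^2 = 6^2 = 36
6^3 = 6 * 6^2 = 6 * 36 = 216
6^6 = (6^3)^2 = 216^2 = 46656
6^12 = (6^6)^2 = 46656^2 = 2176782336
6^24 = (6^12)^2 = 2176782336^2 = 4738381338321616896
6^25 = 6 * 6^24 = 6 * 4738381338321616896 = 28430288029929701376
6^50 = (6^25)^2 = 28430288029929701376^2 = 808281277464764060643139600456536293376
6^51 = 6 * 6^50 = 6 * 808281277464764060643139600456536293376 = 4849687664788584363858837602739217760256

Result: 4849687664788584363858837602739217760256
Multiplications needed: 8 (8 lines after 6^1)

6^51 = 4849687664788584363858837602739217760256. Using exponentiation by squaring, this requires 8 multiplications. The key idea: if the exponent is even, square the half-power; if odd, multiply by the base once.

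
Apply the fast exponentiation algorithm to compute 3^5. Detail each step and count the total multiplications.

Computing 3^5 by squaring (build up from 3^1; each line after the first costs one multiplication):

3^1 = 3
3^2 = (3^1)^2 = 3^2 = 9
3^4 = (3^2)^2 = 9^2 = 81
3^5 = 3 * 3^4 = 3 * 81 = 243

Result: 243
Multiplications needed: 3 (3 lines after 3^1)

3^5 = 243. Using exponentiation by squaring, this requires 3 multiplications. The key idea: if the exponent is even, square the half-power; if odd, multiply by the base once.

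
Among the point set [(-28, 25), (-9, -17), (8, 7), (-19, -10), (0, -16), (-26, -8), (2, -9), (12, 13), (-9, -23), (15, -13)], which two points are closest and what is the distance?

Computing all pairwise distances among 10 points:

d((-28, 25), (-9, -17)) = 46.0977
d((-28, 25), (8, 7)) = 40.2492
d((-28, 25), (-19, -10)) = 36.1386
d((-28, 25), (0, -16)) = 49.6488
d((-28, 25), (-26, -8)) = 33.0606
d((-28, 25), (2, -9)) = 45.3431
d((-28, 25), (12, 13)) = 41.7612
d((-28, 25), (-9, -23)) = 51.6236
d((-28, 25), (15, -13)) = 57.3847
d((-9, -17), (8, 7)) = 29.4109
d((-9, -17), (-19, -10)) = 12.2066
d((-9, -17), (0, -16)) = 9.0554
d((-9, -17), (-26, -8)) = 19.2354
d((-9, -17), (2, -9)) = 13.6015
d((-9, -17), (12, 13)) = 36.6197
d((-9, -17), (-9, -23)) = 6.0 <-- minimum
d((-9, -17), (15, -13)) = 24.3311
d((8, 7), (-19, -10)) = 31.9061
d((8, 7), (0, -16)) = 24.3516
d((8, 7), (-26, -8)) = 37.1618
d((8, 7), (2, -9)) = 17.088
d((8, 7), (12, 13)) = 7.2111
d((8, 7), (-9, -23)) = 34.4819
d((8, 7), (15, -13)) = 21.1896
d((-19, -10), (0, -16)) = 19.9249
d((-19, -10), (-26, -8)) = 7.2801
d((-19, -10), (2, -9)) = 21.0238
d((-19, -10), (12, 13)) = 38.6005
d((-19, -10), (-9, -23)) = 16.4012
d((-19, -10), (15, -13)) = 34.1321
d((0, -16), (-26, -8)) = 27.2029
d((0, -16), (2, -9)) = 7.2801
d((0, -16), (12, 13)) = 31.3847
d((0, -16), (-9, -23)) = 11.4018
d((0, -16), (15, -13)) = 15.2971
d((-26, -8), (2, -9)) = 28.0179
d((-26, -8), (12, 13)) = 43.4166
d((-26, -8), (-9, -23)) = 22.6716
d((-26, -8), (15, -13)) = 41.3038
d((2, -9), (12, 13)) = 24.1661
d((2, -9), (-9, -23)) = 17.8045
d((2, -9), (15, -13)) = 13.6015
d((12, 13), (-9, -23)) = 41.6773
d((12, 13), (15, -13)) = 26.1725
d((-9, -23), (15, -13)) = 26.0

Closest pair: (-9, -17) and (-9, -23) with distance 6.0

The closest pair is (-9, -17) and (-9, -23) with Euclidean distance 6.0. For 10 points, brute-force pairwise comparison is shown above. For large n, the divide-and-conquer algorithm (sort by x, recurse on halves, check the dividing strip) achieves O(n log n).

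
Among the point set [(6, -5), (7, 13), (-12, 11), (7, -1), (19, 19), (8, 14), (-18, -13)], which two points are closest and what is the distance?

Computing all pairwise distances among 7 points:

d((6, -5), (7, 13)) = 18.0278
d((6, -5), (-12, 11)) = 24.0832
d((6, -5), (7, -1)) = 4.1231
d((6, -5), (19, 19)) = 27.2947
d((6, -5), (8, 14)) = 19.105
d((6, -5), (-18, -13)) = 25.2982
d((7, 13), (-12, 11)) = 19.105
d((7, 13), (7, -1)) = 14.0
d((7, 13), (19, 19)) = 13.4164
d((7, 13), (8, 14)) = 1.4142 <-- minimum
d((7, 13), (-18, -13)) = 36.0694
d((-12, 11), (7, -1)) = 22.4722
d((-12, 11), (19, 19)) = 32.0156
d((-12, 11), (8, 14)) = 20.2237
d((-12, 11), (-18, -13)) = 24.7386
d((7, -1), (19, 19)) = 23.3238
d((7, -1), (8, 14)) = 15.0333
d((7, -1), (-18, -13)) = 27.7308
d((19, 19), (8, 14)) = 12.083
d((19, 19), (-18, -13)) = 48.9183
d((8, 14), (-18, -13)) = 37.4833

Closest pair: (7, 13) and (8, 14) with distance 1.4142

The closest pair is (7, 13) and (8, 14) with Euclidean distance 1.4142. For 7 points, brute-force pairwise comparison is shown above. For large n, the divide-and-conquer algorithm (sort by x, recurse on halves, check the dividing strip) achieves O(n log n).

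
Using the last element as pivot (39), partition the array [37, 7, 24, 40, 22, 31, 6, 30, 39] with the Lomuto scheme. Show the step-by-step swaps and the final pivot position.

Lomuto partition with pivot = 39:

Initial array: [37, 7, 24, 40, 22, 31, 6, 30, 39]

arr[0]=37 <= 39: swap with position 0, array becomes [37, 7, 24, 40, 22, 31, 6, 30, 39]
arr[1]=7 <= 39: swap with position 1, array becomes [37, 7, 24, 40, 22, 31, 6, 30, 39]
arr[2]=24 <= 39: swap with position 2, array becomes [37, 7, 24, 40, 22, 31, 6, 30, 39]
arr[3]=40 > 39: no swap
arr[4]=22 <= 39: swap with position 3, array becomes [37, 7, 24, 22, 40, 31, 6, 30, 39]
arr[5]=31 <= 39: swap with position 4, array becomes [37, 7, 24, 22, 31, 40, 6, 30, 39]
arr[6]=6 <= 39: swap with position 5, array becomes [37, 7, 24, 22, 31, 6, 40, 30, 39]
arr[7]=30 <= 39: swap with position 6, array becomes [37, 7, 24, 22, 31, 6, 30, 40, 39]

Place pivot at position 7: [37, 7, 24, 22, 31, 6, 30, 39, 40]
Pivot position: 7

After partitioning with pivot 39, the array becomes [37, 7, 24, 22, 31, 6, 30, 39, 40]. The pivot is placed at index 7. All elements to the left of the pivot are <= 39, and all elements to the right are > 39.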